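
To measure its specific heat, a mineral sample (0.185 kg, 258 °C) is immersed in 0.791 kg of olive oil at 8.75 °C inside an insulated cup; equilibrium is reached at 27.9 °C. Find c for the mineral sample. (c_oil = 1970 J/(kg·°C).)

Heat lost by the mineral sample = heat gained by the oil:
0.185×c×(258 − 27.9) = 0.791×1970×(27.9 − 8.75)
42.57 c = 29841  ⇒  c ≈ 701 J/(kg·°C)

c ≈ 701 J/(kg·°C)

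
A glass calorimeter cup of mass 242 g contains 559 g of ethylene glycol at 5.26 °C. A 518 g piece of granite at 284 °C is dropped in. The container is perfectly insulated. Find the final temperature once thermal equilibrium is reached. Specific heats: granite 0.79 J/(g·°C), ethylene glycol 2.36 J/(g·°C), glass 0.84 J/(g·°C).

Heat gained plus heat lost sum to zero:
518·0.79·(T − 284) + 559·2.36·(T − 5.26) + 242·0.84·(T − 5.26) = 0
409.22(T − 284) + 1319.2(T − 5.26) + 203.28(T − 5.26) = 0
(409.22 + 1319.2 + 203.28) T = 409.22·284 + 1319.2·5.26 + 203.28·5.26
T = 124227/1931.7 ≈ 64.31 °C

T_f ≈ 64.3 °C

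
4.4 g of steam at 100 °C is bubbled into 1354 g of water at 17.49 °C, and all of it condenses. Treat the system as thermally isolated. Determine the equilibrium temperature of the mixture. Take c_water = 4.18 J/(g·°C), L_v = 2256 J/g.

T_f ≈ 19.5 °C

Taking heat into each body as positive, Σ m c ΔT = 0:
latent heat released on condensation: 4.4·2256 = 9926.4; condensate cools 100→T: 4.4·4.18·(T − 100) = 18.39(T − 100); water warms: 1354·4.18·(T − 17.49) = 5659.7(T − 17.49)
5678.1 T = 9926.4 + 1839.2 + 98989 = 110754
T ≈ 19.51 °C — below 100 °C, confirming all the steam condensed.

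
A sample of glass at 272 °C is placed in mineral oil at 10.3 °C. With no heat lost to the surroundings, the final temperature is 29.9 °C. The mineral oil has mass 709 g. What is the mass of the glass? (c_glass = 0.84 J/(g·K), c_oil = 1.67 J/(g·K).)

Heat lost by the glass = heat gained by the oil:
m×0.84×(272 − 29.9) = 709×1.67×(29.9 − 10.3)
203.36 m = 23207  ⇒  m ≈ 114.1 g

m ≈ 114 g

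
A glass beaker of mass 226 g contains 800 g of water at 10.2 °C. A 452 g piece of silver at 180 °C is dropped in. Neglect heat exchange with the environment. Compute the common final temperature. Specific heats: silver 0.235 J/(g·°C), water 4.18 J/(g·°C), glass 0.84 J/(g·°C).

T_f ≈ 15.2 °C

Setting the total heat transfer to zero:
452×0.235×(T − 180) + 800×4.18×(T − 10.2) + 226×0.84×(T − 10.2) = 0
106.22(T − 180) + 3344(T − 10.2) + 189.84(T − 10.2) = 0
(106.22 + 3344 + 189.84) T = 106.22×180 + 3344×10.2 + 189.84×10.2
T = 55165/3640.1 ≈ 15.15 °C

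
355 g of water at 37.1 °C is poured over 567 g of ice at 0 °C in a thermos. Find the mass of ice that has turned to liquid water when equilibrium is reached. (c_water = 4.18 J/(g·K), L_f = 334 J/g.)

Water can give up m c ΔT = 355×4.18×37.1 = 55053 J before reaching 0 °C.
To melt every bit of ice: 567×334 = 189378 J.
Since 55053 < 189378 J, not all the ice melts; equilibrium is at 0 °C.
m_melt = 55053 / L_f = 164.8 g.

m_melted ≈ 165 g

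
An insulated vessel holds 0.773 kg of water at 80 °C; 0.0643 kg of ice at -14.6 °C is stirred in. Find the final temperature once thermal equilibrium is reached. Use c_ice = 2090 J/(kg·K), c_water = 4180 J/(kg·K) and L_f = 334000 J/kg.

Setting the total heat transfer to zero:
ice -14.6→0 °C: 0.0643×2090×14.6 = 1962.1; fusion: m_ice L_f = 0.0643×334000 = 21476; meltwater 0→T: 0.0643×4180×T = 268.77 T; water: 3231.1(T − 80)
3499.9 T = 258491 − 23438 = 235053
T ≈ 67.16 °C. Since T > 0 °C, the all-ice-melts assumption holds.

T_f ≈ 67.2 °C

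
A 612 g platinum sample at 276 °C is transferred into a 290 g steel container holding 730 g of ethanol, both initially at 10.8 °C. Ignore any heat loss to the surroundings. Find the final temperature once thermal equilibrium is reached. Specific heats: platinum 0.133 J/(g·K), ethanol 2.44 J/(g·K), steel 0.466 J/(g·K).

Energy conservation, ΣQ = 0:
612×0.133×(T − 276) + 730×2.44×(T − 10.8) + 290×0.466×(T − 10.8) = 0
81.4(T − 276) + 1781.2(T − 10.8) + 135.14(T − 10.8) = 0
(81.4 + 1781.2 + 135.14) T = 81.4×276 + 1781.2×10.8 + 135.14×10.8
T = 43162/1997.7 ≈ 21.61 °C

T_f ≈ 21.6 °C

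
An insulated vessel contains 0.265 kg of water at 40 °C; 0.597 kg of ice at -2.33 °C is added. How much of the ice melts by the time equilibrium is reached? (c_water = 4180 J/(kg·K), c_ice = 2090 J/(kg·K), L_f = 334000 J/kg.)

m_melted ≈ 0.124 kg

Water can give up m c ΔT = 0.265·4180·40 = 44308 J before reaching 0 °C.
Warming the ice to 0 °C takes 0.597·2090·2.33 = 2907.2 J, leaving 41401 J for melting.
Melting all 0.597 kg of ice would need 0.597·334000 = 199398 J.
That's not enough to melt it all — equilibrium is at 0 °C with ice remaining.
m_melt = 41401 / L_f = 0.124 kg.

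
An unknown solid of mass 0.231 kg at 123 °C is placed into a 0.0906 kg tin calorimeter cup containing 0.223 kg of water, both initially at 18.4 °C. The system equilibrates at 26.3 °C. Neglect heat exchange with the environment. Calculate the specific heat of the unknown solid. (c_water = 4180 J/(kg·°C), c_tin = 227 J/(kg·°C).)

c ≈ 337 J/(kg·°C)

Taking heat into each body as positive, Σ m c ΔT = 0:
0.231·c·(26.3 − 123) + 0.223·4180·(26.3 − 18.4) + 0.0906·227·(26.3 − 18.4) = 0
-22.34 c = -7526.4
c = -7526.4/-22.34 ≈ 336.9 J/(kg·°C)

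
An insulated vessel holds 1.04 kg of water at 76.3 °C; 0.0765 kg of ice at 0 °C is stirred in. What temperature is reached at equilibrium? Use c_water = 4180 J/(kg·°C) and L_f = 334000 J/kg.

T_f ≈ 65.6 °C

Let T be the final temperature. ΣQ_i = 0:
latent heat to melt: 0.0765·334000 = 25551; meltwater 0→T: 0.0765·4180·T = 319.77 T; water: 4347.2(T − 76.3)
4667 T = 331691 − 25551 = 306140
T ≈ 65.60 °C. Since T > 0 °C, the all-ice-melts assumption holds.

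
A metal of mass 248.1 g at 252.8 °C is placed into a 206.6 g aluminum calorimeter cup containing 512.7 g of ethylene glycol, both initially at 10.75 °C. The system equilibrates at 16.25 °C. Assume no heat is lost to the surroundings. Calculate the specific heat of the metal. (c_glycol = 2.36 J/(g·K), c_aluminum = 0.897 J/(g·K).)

Taking heat into each body as positive, Σ m c ΔT = 0:
248.1·c·(16.25 − 252.8) + 512.7·2.36·(16.25 − 10.75) + 206.6·0.897·(16.25 − 10.75) = 0
-58688 c = -7674.1
c = -7674.1/-58688 ≈ 0.1308 J/(g·K)

c ≈ 0.131 J/(g·K)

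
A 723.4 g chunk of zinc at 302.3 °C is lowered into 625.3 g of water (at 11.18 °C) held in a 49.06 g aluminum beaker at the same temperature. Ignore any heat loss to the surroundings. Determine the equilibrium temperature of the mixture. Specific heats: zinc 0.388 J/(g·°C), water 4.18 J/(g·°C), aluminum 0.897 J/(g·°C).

T_f ≈ 39.0 °C

Energy conservation, ΣQ = 0:
723.4*0.388*(T − 302.3) + 625.3*4.18*(T − 11.18) + 49.06*0.897*(T − 11.18) = 0
280.68(T − 302.3) + 2613.8(T − 11.18) + 44.01(T − 11.18) = 0
(280.68 + 2613.8 + 44.01) T = 280.68*302.3 + 2613.8*11.18 + 44.01*11.18
T ≈ 38.99 °C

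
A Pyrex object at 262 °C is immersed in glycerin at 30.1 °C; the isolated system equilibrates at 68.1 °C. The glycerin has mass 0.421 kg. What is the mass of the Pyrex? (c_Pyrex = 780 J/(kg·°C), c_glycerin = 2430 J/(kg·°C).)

Heat gained plus heat lost sum to zero:
m×780×(68.1 − 262) + 0.421×2430×(68.1 − 30.1) = 0
-151242 m = -38875
m = -38875/-151242 ≈ 0.257 kg

m ≈ 0.257 kg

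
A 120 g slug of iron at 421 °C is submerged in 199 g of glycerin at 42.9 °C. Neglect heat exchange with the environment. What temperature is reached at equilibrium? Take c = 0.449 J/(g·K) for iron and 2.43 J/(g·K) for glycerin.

With ΣQ=0 the equilibrium temperature is the m·c-weighted mean:
T_f = (53.88×421 + 483.57×42.9) / (53.88 + 483.57)
    = 43429 / 537.45 ≈ 80.80 °C

T_f ≈ 80.8 °C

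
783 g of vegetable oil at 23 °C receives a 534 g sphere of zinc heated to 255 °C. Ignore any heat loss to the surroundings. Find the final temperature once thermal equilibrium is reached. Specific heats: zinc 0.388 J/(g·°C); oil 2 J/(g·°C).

Heat lost by the zinc equals heat gained by the oil:
534×0.388×(255 − T) = 783×2×(T − 23)
207.19(255 − T) = 1566(T − 23)
1773.2 T = 88852  ⇒  T ≈ 50.11 °C

T_f ≈ 50.1 °C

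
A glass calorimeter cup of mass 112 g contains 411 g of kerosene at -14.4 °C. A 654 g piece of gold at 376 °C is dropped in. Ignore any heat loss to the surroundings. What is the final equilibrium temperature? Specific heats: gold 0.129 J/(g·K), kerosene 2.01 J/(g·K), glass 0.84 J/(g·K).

Let T be the final temperature. ΣQ_i = 0:
654*0.129*(T − 376) + 411*2.01*(T − (-14.4)) + 112*0.84*(T − (-14.4)) = 0
(84.37 + 826.11 + 94.08) T = 84.37*376 + 826.11*(-14.4) + 94.08*(-14.4)
T = 18471/1004.6 ≈ 18.39 °C

T_f ≈ 18.4 °C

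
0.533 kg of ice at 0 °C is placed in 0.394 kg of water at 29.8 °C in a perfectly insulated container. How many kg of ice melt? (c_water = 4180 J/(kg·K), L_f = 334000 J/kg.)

Cooling the water to 0 °C releases 0.394×4180×29.8 = 49078 J.
Melting all 0.533 kg of ice would need 0.533×334000 = 178022 J.
That's not enough to melt it all — equilibrium is at 0 °C with ice remaining.
Mass melted = 49078/334000 ≈ 0.1469 kg.

m_melted ≈ 0.147 kg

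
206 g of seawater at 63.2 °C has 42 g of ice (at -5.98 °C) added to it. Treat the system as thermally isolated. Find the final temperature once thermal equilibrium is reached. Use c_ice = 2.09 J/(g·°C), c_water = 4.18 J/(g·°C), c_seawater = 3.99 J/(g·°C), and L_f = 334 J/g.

T_f ≈ 37.5 °C

Energy conservation, ΣQ = 0:
ice -5.98→0 °C: 42×2.09×5.98 = 524.92
  latent heat to melt: 42×334 = 14028
  meltwater 0→T: 42×4.18×T = 175.56 T
  seawater cools: 206×3.99×(T − 63.2) = 821.94(T − 63.2)
997.5 T = 51947 − 14553 = 37394
T ≈ 37.49 °C (positive, so assuming full melt was valid).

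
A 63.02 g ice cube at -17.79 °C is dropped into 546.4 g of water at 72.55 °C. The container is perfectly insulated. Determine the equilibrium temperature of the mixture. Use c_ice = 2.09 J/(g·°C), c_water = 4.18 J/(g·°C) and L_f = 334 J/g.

T_f ≈ 55.9 °C

Net heat exchanged in the isolated system is zero:
warm ice to 0 °C: 63.02·2.09·(0 − (-17.79)) = 2343.2
  latent heat to melt: 63.02·334 = 21049
  warm the meltwater: 263.42 T
  water cools: 546.4·4.18·(T − 72.55) = 2284(T − 72.55)
2547.4 T = 165701 − 23392 = 142309
T ≈ 55.86 °C — above 0 °C, consistent with complete melting.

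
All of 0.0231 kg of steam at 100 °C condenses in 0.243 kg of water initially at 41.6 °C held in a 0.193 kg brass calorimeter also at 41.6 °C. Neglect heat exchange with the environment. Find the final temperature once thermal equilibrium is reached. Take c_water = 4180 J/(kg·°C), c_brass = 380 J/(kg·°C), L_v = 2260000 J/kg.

T_f ≈ 90.4 °C

Sum of m c ΔT and latent-heat terms is zero:
steam→water at 100 °C releases m L_v = 0.0231·2260000 = 52206
  condensate cools 100→T: 0.0231·4180·(T − 100) = 96.56(T − 100)
  original water: 1015.7(T − 41.6)
  cup: 73.34(T − 41.6)
1185.6 T = 52206 + 9655.8 + 45306 = 107168
T ≈ 90.39 °C (< 100 °C, so full condensation is consistent).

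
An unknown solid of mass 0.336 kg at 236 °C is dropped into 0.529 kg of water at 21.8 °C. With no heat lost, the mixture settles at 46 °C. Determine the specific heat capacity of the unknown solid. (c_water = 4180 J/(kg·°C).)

c ≈ 838 J/(kg·°C)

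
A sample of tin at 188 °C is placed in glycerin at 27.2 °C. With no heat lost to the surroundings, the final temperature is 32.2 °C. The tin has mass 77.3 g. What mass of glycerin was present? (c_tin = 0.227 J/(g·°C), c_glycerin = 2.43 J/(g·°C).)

Heat gained plus heat lost sum to zero:
77.3·0.227·(32.2 − 188) + m·2.43·(32.2 − 27.2) = 0
12.15 m = 2733.8
m = 2733.8/12.15 ≈ 225 g

m ≈ 225 g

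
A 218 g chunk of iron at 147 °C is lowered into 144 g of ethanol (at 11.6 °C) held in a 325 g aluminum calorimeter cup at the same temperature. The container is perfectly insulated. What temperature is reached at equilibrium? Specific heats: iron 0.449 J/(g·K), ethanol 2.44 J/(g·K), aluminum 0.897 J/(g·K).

T_f ≈ 29.5 °C

Setting the total heat transfer to zero:
218*0.449*(T − 147) + 144*2.44*(T − 11.6) + 325*0.897*(T − 11.6) = 0
97.88(T − 147) + 351.36(T − 11.6) + 291.53(T − 11.6) = 0
(97.88 + 351.36 + 291.53) T = 97.88*147 + 351.36*11.6 + 291.53*11.6
T ≈ 29.49 °C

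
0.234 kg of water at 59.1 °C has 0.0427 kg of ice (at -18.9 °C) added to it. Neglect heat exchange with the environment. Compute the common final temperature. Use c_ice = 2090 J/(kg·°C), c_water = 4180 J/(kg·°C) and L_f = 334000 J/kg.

T_f ≈ 36.2 °C

Sum of m c ΔT and latent-heat terms is zero:
ice -18.9→0 °C: 0.0427×2090×18.9 = 1686.7
  melt ice: 0.0427×334000 = 14262
  meltwater 0→T: 0.0427×4180×T = 178.49 T
  water: 978.12(T − 59.1)
1156.6 T = 57807 − 15948 = 41858
T ≈ 36.19 °C (positive, so assuming full melt was valid).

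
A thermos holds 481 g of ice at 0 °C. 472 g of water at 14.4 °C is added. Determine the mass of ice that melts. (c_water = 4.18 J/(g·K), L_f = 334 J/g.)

Cooling the water to 0 °C releases 472·4.18·14.4 = 28411 J.
To melt every bit of ice: 481·334 = 160654 J.
That's not enough to melt it all — equilibrium is at 0 °C with ice remaining.
Mass melted = 28411/334 ≈ 85.06 g.

m_melted ≈ 85.1 g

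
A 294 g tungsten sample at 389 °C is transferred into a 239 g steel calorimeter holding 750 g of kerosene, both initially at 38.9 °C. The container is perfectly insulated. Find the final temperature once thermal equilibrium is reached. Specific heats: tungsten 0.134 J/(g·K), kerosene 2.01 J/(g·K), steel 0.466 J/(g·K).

Let T be the final temperature. ΣQ_i = 0:
294·0.134·(T − 389) + 750·2.01·(T − 38.9) + 239·0.466·(T − 38.9) = 0
(39.4 + 1507.5 + 111.37) T = 39.4·389 + 1507.5·38.9 + 111.37·38.9
T = 78299/1658.3 ≈ 47.22 °C

T_f ≈ 47.2 °C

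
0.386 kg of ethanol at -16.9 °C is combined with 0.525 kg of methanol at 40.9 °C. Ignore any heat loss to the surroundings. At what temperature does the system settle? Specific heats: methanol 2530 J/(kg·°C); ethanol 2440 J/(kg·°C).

Conservation of energy gives ΣQ = 0:
0.525×2530×(T − 40.9) + 0.386×2440×(T − (-16.9)) = 0
1328.2(T − 40.9) + 941.84(T − (-16.9)) = 0
(1328.2 + 941.84) T = 1328.2×40.9 + 941.84×(-16.9)
T = 38408 / 2270.1 = 16.9 °C

T_f ≈ 16.9 °C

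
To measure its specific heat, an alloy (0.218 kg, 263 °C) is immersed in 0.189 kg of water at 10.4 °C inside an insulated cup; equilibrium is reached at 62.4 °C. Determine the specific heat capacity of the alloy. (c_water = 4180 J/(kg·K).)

Heat gained plus heat lost sum to zero:
0.218·c·(62.4 − 263) + 0.189·4180·(62.4 − 10.4) = 0
-43.73 c = -41081
c = -41081/-43.73 ≈ 939.4 J/(kg·K)

c ≈ 939 J/(kg·K)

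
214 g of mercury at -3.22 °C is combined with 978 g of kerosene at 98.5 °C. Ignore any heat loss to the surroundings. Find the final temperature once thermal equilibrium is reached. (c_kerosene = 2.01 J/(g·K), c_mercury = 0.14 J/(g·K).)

T_f ≈ 97.0 °C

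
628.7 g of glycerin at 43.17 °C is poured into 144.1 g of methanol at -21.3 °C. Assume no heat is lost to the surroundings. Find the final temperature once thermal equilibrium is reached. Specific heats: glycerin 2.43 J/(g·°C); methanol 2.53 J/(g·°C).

Set heat shed by the hot body equal to heat absorbed by the cold body:
628.7×2.43×(43.17 − T) = 144.1×2.53×(T − (-21.3))
1527.7(43.17 − T) = 364.57(T − (-21.3))
1892.3 T = 58187  ⇒  T ≈ 30.75 °C

T_f ≈ 30.7 °C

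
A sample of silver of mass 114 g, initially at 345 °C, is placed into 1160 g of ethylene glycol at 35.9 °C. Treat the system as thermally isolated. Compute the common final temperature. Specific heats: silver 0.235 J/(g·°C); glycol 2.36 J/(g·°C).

Energy conservation, ΣQ = 0:
114*0.235*(T − 345) + 1160*2.36*(T − 35.9) = 0
(26.79 + 2737.6) T = 26.79*345 + 2737.6*35.9
T ≈ 38.90 °C

T_f ≈ 38.9 °C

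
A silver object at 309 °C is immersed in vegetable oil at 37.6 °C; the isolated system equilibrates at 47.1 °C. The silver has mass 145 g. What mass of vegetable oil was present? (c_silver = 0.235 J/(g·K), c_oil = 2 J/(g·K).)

m ≈ 470 g

|Q_silver| = |Q_oil|:
145·0.235·(309 − 47.1) = m·2·(47.1 − 37.6)
19 m = 8924.2  ⇒  m ≈ 469.7 g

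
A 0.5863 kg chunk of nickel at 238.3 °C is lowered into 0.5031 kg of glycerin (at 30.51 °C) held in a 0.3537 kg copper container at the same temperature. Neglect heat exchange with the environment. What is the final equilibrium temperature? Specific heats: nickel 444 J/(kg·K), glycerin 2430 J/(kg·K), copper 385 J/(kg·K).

T_f ≈ 63.9 °C

With ΣQ=0 the equilibrium temperature is the m·c-weighted mean:
T_f = (260.32*238.3 + 1222.5*30.51 + 136.17*30.51) / (260.32 + 1222.5 + 136.17)
    = 103488 / 1619 ≈ 63.92 °C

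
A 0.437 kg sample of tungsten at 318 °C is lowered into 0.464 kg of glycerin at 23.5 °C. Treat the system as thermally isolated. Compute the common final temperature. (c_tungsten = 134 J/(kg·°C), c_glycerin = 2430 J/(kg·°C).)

T_f ≈ 38.0 °C

Net heat exchanged in the isolated system is zero:
0.437×134×(T − 318) + 0.464×2430×(T − 23.5) = 0
(58.56 + 1127.5) T = 58.56×318 + 1127.5×23.5
T = 45118 / 1186.1 = 38 °C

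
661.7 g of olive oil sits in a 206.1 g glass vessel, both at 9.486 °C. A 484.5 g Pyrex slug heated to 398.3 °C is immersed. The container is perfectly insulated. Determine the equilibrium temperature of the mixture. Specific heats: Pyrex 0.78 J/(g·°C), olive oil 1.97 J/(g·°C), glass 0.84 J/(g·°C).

T_f ≈ 88.7 °C

With ΣQ=0 the equilibrium temperature is the m·c-weighted mean:
T_f = (377.91·398.3 + 1303.5·9.486 + 173.12·9.486) / (377.91 + 1303.5 + 173.12)
    = 164529 / 1854.6 ≈ 88.71 °C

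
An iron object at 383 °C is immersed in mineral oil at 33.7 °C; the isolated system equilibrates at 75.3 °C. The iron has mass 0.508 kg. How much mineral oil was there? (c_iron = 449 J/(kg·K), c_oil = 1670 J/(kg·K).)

Heat lost by the iron = heat gained by the oil:
0.508·449·(383 − 75.3) = m·1670·(75.3 − 33.7)
69472 m = 70184  ⇒  m ≈ 1.01 kg

m ≈ 1.01 kg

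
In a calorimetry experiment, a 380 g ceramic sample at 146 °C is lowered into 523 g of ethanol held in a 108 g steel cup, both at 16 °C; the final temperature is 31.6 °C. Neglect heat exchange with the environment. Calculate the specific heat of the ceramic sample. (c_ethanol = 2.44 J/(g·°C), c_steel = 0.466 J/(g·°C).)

Let T be the final temperature. ΣQ_i = 0:
380×c×(31.6 − 146) + 523×2.44×(31.6 − 16) + 108×0.466×(31.6 − 16) = 0
-43472 c = -20693
c = -20693/-43472 ≈ 0.476 J/(g·°C)

c ≈ 0.476 J/(g·°C)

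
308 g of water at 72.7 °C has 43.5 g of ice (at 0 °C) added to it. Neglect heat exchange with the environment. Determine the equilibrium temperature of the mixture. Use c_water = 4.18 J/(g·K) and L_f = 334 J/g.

T_f ≈ 53.8 °C

Net heat exchanged in the isolated system is zero:
latent heat to melt: 43.5×334 = 14529; warm the meltwater: 181.83 T; water: 1287.4(T − 72.7)
1469.3 T = 93597 − 14529 = 79068
T ≈ 53.81 °C — above 0 °C, consistent with complete melting.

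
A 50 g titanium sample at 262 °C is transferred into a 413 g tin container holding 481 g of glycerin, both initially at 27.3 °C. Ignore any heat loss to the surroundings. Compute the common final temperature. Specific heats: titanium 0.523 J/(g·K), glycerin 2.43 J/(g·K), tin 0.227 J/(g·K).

Heat gained plus heat lost sum to zero:
50×0.523×(T − 262) + 481×2.43×(T − 27.3) + 413×0.227×(T − 27.3) = 0
26.15(T − 262) + 1168.8(T − 27.3) + 93.75(T − 27.3) = 0
(26.15 + 1168.8 + 93.75) T = 26.15×262 + 1168.8×27.3 + 93.75×27.3
T = 41320/1288.7 ≈ 32.06 °C

T_f ≈ 32.1 °C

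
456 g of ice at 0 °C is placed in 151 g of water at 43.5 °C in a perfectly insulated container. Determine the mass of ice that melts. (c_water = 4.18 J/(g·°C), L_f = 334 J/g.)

m_melted ≈ 82.2 g

Water can give up m c ΔT = 151·4.18·43.5 = 27456 J before reaching 0 °C.
Melting all 456 g of ice would need 456·334 = 152304 J.
That's not enough to melt it all — equilibrium is at 0 °C with ice remaining.
m_melt = 27456 / L_f = 82.2 g.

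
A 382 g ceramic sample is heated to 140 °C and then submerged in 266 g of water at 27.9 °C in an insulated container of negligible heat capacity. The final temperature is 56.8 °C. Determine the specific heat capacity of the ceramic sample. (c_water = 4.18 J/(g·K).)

c ≈ 1.01 J/(g·K)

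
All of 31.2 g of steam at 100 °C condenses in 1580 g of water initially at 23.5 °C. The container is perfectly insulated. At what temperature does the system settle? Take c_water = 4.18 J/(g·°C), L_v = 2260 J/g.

T_f ≈ 35.5 °C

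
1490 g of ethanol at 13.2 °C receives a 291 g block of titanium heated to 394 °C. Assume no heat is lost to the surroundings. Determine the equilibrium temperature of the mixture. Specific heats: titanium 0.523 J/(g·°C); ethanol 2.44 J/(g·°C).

Energy conservation, ΣQ = 0:
291*0.523*(T − 394) + 1490*2.44*(T − 13.2) = 0
152.19(T − 394) + 3635.6(T − 13.2) = 0
(152.19 + 3635.6) T = 152.19*394 + 3635.6*13.2
T ≈ 28.50 °C

T_f ≈ 28.5 °C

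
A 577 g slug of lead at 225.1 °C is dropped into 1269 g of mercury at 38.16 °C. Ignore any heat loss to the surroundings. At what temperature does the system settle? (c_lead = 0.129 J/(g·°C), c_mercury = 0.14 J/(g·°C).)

Setting the total heat transfer to zero:
577×0.129×(T − 225.1) + 1269×0.14×(T − 38.16) = 0
252.09 T = 23534
T = 23534/252.09 ≈ 93.36 °C

T_f ≈ 93.4 °C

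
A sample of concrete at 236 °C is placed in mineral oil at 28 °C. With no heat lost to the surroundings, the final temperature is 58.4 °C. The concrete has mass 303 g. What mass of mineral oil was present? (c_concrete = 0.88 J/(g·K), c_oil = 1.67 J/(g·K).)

Net heat exchanged in the isolated system is zero:
303·0.88·(58.4 − 236) + m·1.67·(58.4 − 28) = 0
50.77 m = 47355
m = 47355/50.77 ≈ 932.8 g

m ≈ 933 g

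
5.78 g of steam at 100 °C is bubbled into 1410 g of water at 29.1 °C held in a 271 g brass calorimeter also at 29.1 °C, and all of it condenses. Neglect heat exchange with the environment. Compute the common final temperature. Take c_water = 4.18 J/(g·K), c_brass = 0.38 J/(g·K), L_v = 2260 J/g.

T_f ≈ 31.6 °C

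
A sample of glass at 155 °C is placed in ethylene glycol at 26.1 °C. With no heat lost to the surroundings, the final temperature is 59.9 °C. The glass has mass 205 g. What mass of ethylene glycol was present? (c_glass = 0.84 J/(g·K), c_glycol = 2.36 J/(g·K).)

Heat lost by the glass = heat gained by the glycol:
205×0.84×(155 − 59.9) = m×2.36×(59.9 − 26.1)
79.77 m = 16376  ⇒  m ≈ 205.3 g

m ≈ 205 g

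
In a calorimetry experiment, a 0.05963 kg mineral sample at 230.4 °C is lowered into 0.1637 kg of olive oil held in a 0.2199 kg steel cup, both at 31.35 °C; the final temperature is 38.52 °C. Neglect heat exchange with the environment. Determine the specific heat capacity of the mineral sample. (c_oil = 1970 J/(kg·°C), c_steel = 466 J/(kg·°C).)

Let T be the final temperature. ΣQ_i = 0:
0.05963×c×(38.52 − 230.4) + 0.1637×1970×(38.52 − 31.35) + 0.2199×466×(38.52 − 31.35) = 0
-11.44 c = -3047
c = -3047/-11.44 ≈ 266.3 J/(kg·°C)

c ≈ 266 J/(kg·°C)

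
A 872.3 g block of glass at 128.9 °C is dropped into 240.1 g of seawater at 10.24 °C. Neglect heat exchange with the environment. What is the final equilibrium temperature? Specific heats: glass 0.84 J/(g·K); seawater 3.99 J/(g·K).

With ΣQ=0 the equilibrium temperature is the m·c-weighted mean:
T_f = (732.73·128.9 + 958·10.24) / (732.73 + 958)
    = 104259 / 1690.7 ≈ 61.67 °C

T_f ≈ 61.7 °C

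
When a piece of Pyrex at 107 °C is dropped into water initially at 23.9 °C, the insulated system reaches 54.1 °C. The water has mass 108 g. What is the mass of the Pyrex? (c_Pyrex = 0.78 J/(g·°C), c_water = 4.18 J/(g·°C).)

m ≈ 330 g

Let T be the final temperature. ΣQ_i = 0:
m×0.78×(54.1 − 107) + 108×4.18×(54.1 − 23.9) = 0
-41.26 m = -13633
m = -13633/-41.26 ≈ 330.4 g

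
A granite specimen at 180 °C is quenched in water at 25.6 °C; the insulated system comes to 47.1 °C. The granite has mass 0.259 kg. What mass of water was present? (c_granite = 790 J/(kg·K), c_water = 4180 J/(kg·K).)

Heat lost by the granite = heat gained by the water:
0.259·790·(180 − 47.1) = m·4180·(47.1 − 25.6)
89870 m = 27193  ⇒  m ≈ 0.3026 kg

m ≈ 0.303 kg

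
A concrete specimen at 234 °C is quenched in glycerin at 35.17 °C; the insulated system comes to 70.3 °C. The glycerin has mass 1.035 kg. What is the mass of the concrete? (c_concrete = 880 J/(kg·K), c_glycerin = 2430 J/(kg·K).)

Setting the total heat transfer to zero:
m·880·(70.3 − 234) + 1.035·2430·(70.3 − 35.17) = 0
-144056 m = -88354
m = -88354/-144056 ≈ 0.6133 kg

m ≈ 0.613 kg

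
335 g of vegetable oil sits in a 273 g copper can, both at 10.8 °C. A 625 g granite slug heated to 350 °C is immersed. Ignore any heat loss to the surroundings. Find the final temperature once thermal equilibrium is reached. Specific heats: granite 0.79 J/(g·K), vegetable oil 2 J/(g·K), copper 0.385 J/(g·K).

Energy conservation, ΣQ = 0:
625*0.79*(T − 350) + 335*2*(T − 10.8) + 273*0.385*(T − 10.8) = 0
(493.75 + 670 + 105.11) T = 493.75*350 + 670*10.8 + 105.11*10.8
T = 181184 / 1268.9 = 143 °C

T_f ≈ 142.8 °C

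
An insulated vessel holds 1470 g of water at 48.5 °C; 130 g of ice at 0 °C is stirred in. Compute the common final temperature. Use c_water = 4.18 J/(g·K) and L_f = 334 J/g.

T_f ≈ 38.1 °C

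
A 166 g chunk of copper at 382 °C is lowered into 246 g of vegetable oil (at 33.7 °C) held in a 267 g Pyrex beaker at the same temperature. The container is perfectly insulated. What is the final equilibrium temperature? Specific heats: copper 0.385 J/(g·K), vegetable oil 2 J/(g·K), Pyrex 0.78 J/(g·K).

Taking heat into each body as positive, Σ m c ΔT = 0:
166·0.385·(T − 382) + 246·2·(T − 33.7) + 267·0.78·(T − 33.7) = 0
63.91(T − 382) + 492(T − 33.7) + 208.26(T − 33.7) = 0
(63.91 + 492 + 208.26) T = 63.91·382 + 492·33.7 + 208.26·33.7
T = 48012/764.17 ≈ 62.83 °C

T_f ≈ 62.8 °C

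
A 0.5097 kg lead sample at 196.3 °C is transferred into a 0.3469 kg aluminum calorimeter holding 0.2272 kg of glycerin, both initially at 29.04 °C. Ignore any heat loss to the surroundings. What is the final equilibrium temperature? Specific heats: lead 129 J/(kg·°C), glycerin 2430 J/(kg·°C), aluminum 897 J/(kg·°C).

T_f ≈ 40.9 °C

T_f is the heat-capacity-weighted average of the initial temperatures:
T_f = (65.75·196.3 + 552.1·29.04 + 311.17·29.04) / (65.75 + 552.1 + 311.17)
    = 37976 / 929.02 ≈ 40.88 °C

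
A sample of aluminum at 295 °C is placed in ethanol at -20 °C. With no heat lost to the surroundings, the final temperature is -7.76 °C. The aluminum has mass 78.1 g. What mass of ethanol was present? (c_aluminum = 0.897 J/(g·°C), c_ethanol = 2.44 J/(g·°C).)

m ≈ 710 g

|Q_aluminum| = |Q_ethanol|:
78.1×0.897×(295 − -7.76) = m×2.44×(-7.76 − (-20))
29.87 m = 21210  ⇒  m ≈ 710.2 g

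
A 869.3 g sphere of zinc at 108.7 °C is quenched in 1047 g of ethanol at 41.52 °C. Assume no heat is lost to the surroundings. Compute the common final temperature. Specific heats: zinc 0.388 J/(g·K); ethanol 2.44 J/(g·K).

T_f ≈ 49.4 °C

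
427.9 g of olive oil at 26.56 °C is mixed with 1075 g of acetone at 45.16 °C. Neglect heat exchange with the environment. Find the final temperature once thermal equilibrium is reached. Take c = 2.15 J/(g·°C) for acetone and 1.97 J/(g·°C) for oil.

T_f ≈ 40.2 °C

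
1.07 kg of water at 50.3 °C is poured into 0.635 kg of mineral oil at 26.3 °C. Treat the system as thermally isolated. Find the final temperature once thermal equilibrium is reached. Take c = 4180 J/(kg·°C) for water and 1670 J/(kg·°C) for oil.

Heat lost by the water equals heat gained by the oil:
1.07*4180*(50.3 − T) = 0.635*1670*(T − 26.3)
4472.6(50.3 − T) = 1060.5(T − 26.3)
5533.1 T = 252862  ⇒  T ≈ 45.70 °C

T_f ≈ 45.7 °C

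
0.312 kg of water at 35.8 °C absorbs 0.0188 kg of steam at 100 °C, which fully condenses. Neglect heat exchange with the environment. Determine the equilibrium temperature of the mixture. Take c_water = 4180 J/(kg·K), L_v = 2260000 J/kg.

T_f ≈ 70.2 °C

Heat gained plus heat lost sum to zero:
steam→water at 100 °C releases m L_v = 0.0188·2260000 = 42488; condensate cools 100→T: 0.0188·4180·(T − 100) = 78.58(T − 100); original water: 1304.2(T − 35.8)
1382.7 T = 42488 + 7858.4 + 46689 = 97035
T ≈ 70.18 °C (< 100 °C, so full condensation is consistent).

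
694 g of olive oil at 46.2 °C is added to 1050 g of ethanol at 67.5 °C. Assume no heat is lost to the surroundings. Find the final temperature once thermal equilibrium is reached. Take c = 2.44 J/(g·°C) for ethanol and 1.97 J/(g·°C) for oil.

T_f ≈ 60.1 °C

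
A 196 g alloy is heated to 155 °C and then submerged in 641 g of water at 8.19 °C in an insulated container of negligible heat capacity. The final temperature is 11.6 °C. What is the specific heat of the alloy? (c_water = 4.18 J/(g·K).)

Setting the total heat transfer to zero:
196×c×(11.6 − 155) + 641×4.18×(11.6 − 8.19) = 0
-28106 c = -9136.7
c = -9136.7/-28106 ≈ 0.3251 J/(g·K)

c ≈ 0.325 J/(g·K)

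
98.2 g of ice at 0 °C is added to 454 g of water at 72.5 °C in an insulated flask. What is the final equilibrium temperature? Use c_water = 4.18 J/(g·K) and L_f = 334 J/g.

T_f ≈ 45.4 °C

Taking heat into each body as positive, Σ m c ΔT = 0:
latent heat to melt: 98.2·334 = 32799
  warm the meltwater: 410.48 T
  water cools: 454·4.18·(T − 72.5) = 1897.7(T − 72.5)
2308.2 T = 137585 − 32799 = 104786
T ≈ 45.40 °C (positive, so assuming full melt was valid).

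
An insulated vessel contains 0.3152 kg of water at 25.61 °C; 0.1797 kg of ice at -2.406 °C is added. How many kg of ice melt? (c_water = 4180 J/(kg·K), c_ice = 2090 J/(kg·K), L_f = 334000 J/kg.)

Heat available from the water dropping to 0 °C: 0.3152·4180·25.61 = 33742 J.
Of that, 0.1797·2090·2.406 = 903.63 J goes to bring the ice to 0 °C, leaving 32838 J.
Fully melting the ice requires m_ice L_f = 0.1797·334000 = 60020 J.
That's not enough to melt it all — equilibrium is at 0 °C with ice remaining.
Mass melted = 32838/334000 ≈ 0.09832 kg.

m_melted ≈ 0.0983 kg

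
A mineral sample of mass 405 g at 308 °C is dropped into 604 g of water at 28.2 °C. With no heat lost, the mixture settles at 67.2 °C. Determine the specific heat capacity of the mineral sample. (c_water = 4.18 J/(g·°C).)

c ≈ 1.01 J/(g·°C)

Heat lost by the mineral sample = heat gained by the water:
405×c×(308 − 67.2) = 604×4.18×(67.2 − 28.2)
97524 c = 98464  ⇒  c ≈ 1.01 J/(g·°C)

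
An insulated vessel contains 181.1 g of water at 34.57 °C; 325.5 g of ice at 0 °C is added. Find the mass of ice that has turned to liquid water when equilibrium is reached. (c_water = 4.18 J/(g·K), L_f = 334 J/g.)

m_melted ≈ 78.4 g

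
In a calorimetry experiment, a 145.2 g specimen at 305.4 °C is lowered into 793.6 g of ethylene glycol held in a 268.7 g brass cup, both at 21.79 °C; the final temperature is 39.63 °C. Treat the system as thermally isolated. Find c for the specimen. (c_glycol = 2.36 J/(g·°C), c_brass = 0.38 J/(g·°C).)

Taking heat into each body as positive, Σ m c ΔT = 0:
145.2·c·(39.63 − 305.4) + 793.6·2.36·(39.63 − 21.79) + 268.7·0.38·(39.63 − 21.79) = 0
-38590 c = -35234
c = -35234/-38590 ≈ 0.913 J/(g·°C)

c ≈ 0.913 J/(g·°C)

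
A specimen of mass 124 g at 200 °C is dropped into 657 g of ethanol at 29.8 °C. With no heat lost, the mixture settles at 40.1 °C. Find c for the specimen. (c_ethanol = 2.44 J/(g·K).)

m_s c (T_s − T_f) = m_ethanol c_ethanol (T_f − T_0):
124·c·(200 − 40.1) = 657·2.44·(40.1 − 29.8)
19828 c = 16512  ⇒  c ≈ 0.8328 J/(g·K)

c ≈ 0.833 J/(g·K)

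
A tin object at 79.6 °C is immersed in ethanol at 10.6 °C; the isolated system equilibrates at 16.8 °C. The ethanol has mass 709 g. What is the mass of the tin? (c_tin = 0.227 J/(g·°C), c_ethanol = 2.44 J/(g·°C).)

Taking heat into each body as positive, Σ m c ΔT = 0:
m·0.227·(16.8 − 79.6) + 709·2.44·(16.8 − 10.6) = 0
-14.26 m = -10726
m = -10726/-14.26 ≈ 752.4 g

m ≈ 752 g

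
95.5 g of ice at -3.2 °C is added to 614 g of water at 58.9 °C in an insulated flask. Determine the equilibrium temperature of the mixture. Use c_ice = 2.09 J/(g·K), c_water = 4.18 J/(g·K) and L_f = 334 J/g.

T_f ≈ 40.0 °C

Energy balance with sensible and latent terms:
warm ice to 0 °C: 95.5·2.09·(0 − (-3.2)) = 638.7
  melt ice: 95.5·334 = 31897
  meltwater 0→T: 95.5·4.18·T = 399.19 T
  water cools: 614·4.18·(T − 58.9) = 2566.5(T − 58.9)
2965.7 T = 151168 − 32536 = 118632
T ≈ 40.00 °C. Since T > 0 °C, the all-ice-melts assumption holds.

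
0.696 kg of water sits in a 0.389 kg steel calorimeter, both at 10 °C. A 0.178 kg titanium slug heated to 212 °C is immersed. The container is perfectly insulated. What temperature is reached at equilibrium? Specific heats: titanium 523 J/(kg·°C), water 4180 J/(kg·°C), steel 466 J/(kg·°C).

T_f is the heat-capacity-weighted average of the initial temperatures:
T_f = (93.09·212 + 2909.3·10 + 181.27·10) / (93.09 + 2909.3 + 181.27)
    = 50641 / 3183.6 ≈ 15.91 °C

T_f ≈ 15.9 °C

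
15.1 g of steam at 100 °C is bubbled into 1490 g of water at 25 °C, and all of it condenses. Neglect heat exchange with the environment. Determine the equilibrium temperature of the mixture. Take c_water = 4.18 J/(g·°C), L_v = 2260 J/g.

Energy conservation, ΣQ = 0:
steam→water at 100 °C releases m L_v = 15.1·2260 = 34126
  condensate cools 100→T: 15.1·4.18·(T − 100) = 63.12(T − 100)
  water warms: 1490·4.18·(T − 25) = 6228.2(T − 25)
6291.3 T = 34126 + 6311.8 + 155705 = 196143
T ≈ 31.18 °C, under the boiling point, so the assumption holds.

T_f ≈ 31.2 °C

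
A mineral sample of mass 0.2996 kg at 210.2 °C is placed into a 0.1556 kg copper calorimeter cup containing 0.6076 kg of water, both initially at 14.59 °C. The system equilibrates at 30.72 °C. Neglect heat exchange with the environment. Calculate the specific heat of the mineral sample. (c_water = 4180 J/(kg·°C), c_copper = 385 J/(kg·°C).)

c ≈ 780 J/(kg·°C)

Setting the total heat transfer to zero:
0.2996×c×(30.72 − 210.2) + 0.6076×4180×(30.72 − 14.59) + 0.1556×385×(30.72 − 14.59) = 0
-53.77 c = -41933
c = -41933/-53.77 ≈ 779.8 J/(kg·°C)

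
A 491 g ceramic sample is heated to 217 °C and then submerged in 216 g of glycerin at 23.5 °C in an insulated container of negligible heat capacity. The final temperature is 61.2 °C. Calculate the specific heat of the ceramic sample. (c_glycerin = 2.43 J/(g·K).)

Energy conservation, ΣQ = 0:
491×c×(61.2 − 217) + 216×2.43×(61.2 − 23.5) = 0
-76498 c = -19788
c = -19788/-76498 ≈ 0.2587 J/(g·K)

c ≈ 0.259 J/(g·K)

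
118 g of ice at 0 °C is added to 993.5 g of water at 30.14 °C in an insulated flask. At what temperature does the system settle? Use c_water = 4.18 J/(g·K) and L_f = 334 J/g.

T_f ≈ 18.5 °C

Let T be the final temperature. ΣQ_i = 0:
fusion: m_ice L_f = 118×334 = 39412
  warm the meltwater: 493.24 T
  water: 4152.8(T − 30.14)
4646.1 T = 125166 − 39412 = 85754
T ≈ 18.46 °C. Since T > 0 °C, the all-ice-melts assumption holds.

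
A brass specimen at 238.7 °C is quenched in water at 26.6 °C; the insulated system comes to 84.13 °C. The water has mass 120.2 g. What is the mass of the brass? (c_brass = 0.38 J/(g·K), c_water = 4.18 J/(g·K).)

m ≈ 492 g

|Q_brass| = |Q_water|:
m×0.38×(238.7 − 84.13) = 120.2×4.18×(84.13 − 26.6)
58.74 m = 28905  ⇒  m ≈ 492.1 g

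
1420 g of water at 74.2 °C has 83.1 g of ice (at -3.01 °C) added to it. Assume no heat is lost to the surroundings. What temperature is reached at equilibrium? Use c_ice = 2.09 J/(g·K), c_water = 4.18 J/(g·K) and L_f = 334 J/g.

Energy conservation, ΣQ = 0:
ice -3.01→0 °C: 83.1·2.09·3.01 = 522.77
  fusion: m_ice L_f = 83.1·334 = 27755
  warm the meltwater: 347.36 T
  water: 5935.6(T − 74.2)
6283 T = 440422 − 28278 = 412143
T ≈ 65.60 °C (positive, so assuming full melt was valid).

T_f ≈ 65.6 °C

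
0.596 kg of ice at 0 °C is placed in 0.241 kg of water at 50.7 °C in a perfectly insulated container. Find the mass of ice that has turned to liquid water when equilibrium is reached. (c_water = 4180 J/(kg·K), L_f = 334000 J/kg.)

m_melted ≈ 0.153 kg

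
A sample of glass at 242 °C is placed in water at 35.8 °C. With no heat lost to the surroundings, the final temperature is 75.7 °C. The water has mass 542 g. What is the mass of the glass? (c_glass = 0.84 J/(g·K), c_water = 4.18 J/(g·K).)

m ≈ 647 g

Net heat exchanged in the isolated system is zero:
m×0.84×(75.7 − 242) + 542×4.18×(75.7 − 35.8) = 0
-139.69 m = -90396
m = -90396/-139.69 ≈ 647.1 g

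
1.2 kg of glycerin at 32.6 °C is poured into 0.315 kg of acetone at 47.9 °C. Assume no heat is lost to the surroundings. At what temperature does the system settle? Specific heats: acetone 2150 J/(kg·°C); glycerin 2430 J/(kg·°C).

Setting the total heat transfer to zero:
0.315×2150×(T − 47.9) + 1.2×2430×(T − 32.6) = 0
677.25(T − 47.9) + 2916(T − 32.6) = 0
3593.2 T = 127502
T = 127502/3593.2 ≈ 35.48 °C

T_f ≈ 35.5 °C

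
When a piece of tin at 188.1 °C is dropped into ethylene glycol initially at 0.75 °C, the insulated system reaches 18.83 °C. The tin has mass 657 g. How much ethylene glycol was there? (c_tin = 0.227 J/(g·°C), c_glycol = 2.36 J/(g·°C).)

m ≈ 592 g

|Q_tin| = |Q_glycol|:
657·0.227·(188.1 − 18.83) = m·2.36·(18.83 − 0.75)
42.67 m = 25245  ⇒  m ≈ 591.6 g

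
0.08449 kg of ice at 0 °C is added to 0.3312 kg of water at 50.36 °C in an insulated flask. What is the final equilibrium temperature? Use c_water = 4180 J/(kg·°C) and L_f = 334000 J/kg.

Sum of m c ΔT and latent-heat terms is zero:
fusion: m_ice L_f = 0.08449×334000 = 28220; warm the meltwater: 353.17 T; water cools: 0.3312×4180×(T − 50.36) = 1384.4(T − 50.36)
1737.6 T = 69719 − 28220 = 41500
T ≈ 23.88 °C. Since T > 0 °C, the all-ice-melts assumption holds.

T_f ≈ 23.9 °C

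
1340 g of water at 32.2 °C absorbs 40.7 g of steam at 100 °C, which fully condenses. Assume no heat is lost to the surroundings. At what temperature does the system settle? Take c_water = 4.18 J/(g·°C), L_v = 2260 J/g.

T_f ≈ 50.1 °C

Energy balance with sensible and latent terms:
condense steam: −40.7×2260 = −91982; condensate cools 100→T: 40.7×4.18×(T − 100) = 170.13(T − 100); original water: 5601.2(T − 32.2)
5771.3 T = 91982 + 17013 + 180359 = 289353
T ≈ 50.14 °C (< 100 °C, so full condensation is consistent).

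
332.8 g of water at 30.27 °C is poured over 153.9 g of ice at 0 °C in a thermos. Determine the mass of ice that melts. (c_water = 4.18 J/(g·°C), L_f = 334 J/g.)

m_melted ≈ 126 g

Water can give up m c ΔT = 332.8·4.18·30.27 = 42109 J before reaching 0 °C.
To melt every bit of ice: 153.9·334 = 51403 J.
42109 J < 51403 J, so only part of the ice melts and the system sits at 0 °C.
m_melted·334 = 42109  ⇒  m_melted ≈ 126.1 g.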